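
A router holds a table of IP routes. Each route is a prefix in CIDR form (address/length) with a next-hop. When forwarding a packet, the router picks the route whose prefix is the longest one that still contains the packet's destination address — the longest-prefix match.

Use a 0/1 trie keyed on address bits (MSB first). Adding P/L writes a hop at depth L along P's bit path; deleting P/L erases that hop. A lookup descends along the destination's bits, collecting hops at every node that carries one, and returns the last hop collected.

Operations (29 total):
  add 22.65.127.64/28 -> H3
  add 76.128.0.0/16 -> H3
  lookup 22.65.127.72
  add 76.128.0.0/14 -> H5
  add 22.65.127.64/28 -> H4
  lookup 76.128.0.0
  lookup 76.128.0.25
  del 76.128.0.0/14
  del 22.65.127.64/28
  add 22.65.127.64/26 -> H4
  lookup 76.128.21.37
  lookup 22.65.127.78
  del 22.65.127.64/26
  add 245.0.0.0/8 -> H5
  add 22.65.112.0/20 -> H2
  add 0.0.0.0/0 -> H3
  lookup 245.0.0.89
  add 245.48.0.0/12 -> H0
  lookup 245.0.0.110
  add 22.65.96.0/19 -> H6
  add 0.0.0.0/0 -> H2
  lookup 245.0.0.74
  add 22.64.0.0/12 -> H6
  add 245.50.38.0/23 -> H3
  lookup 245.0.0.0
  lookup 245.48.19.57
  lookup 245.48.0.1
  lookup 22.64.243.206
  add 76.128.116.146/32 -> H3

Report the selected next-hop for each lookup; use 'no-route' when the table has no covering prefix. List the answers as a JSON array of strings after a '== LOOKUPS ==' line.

Apply in order:
  add 22.65.127.64/28 -> H3 at depth 28
  add 76.128.0.0/16 -> H3 at depth 16
  Q 22.65.127.72: descend 0001011001000001011111110100 ; hops seen [H3] ; pick H3
  add 76.128.0.0/14 -> H5 at depth 14
  add 22.65.127.64/28 -> H4 at depth 28
  Q 76.128.0.0: descend 0100110010000000 ; hops seen [H5,H3] ; pick H3
  Q 76.128.0.25: descend 0100110010000000 ; hops seen [H5,H3] ; pick H3
  - 76.128.0.0/14 clear@14
  - 22.65.127.64/28 clear@28
  add 22.65.127.64/26 -> H4 at depth 26
  Q 76.128.21.37: descend 0100110010000000 ; hops seen [H3] ; pick H3
  Q 22.65.127.78: descend 0001011001000001011111110100 ; hops seen [H4] ; pick H4
  - 22.65.127.64/26 clear@26
  add 245.0.0.0/8 -> H5 at depth 8
  add 22.65.112.0/20 -> H2 at depth 20
  add 0.0.0.0/0 -> H3 at depth 0
  Q 245.0.0.89: descend 11110101 ; hops seen [H3,H5] ; pick H5
  add 245.48.0.0/12 -> H0 at depth 12
  Q 245.0.0.110: descend 1111010100 ; hops seen [H3,H5] ; pick H5
  add 22.65.96.0/19 -> H6 at depth 19
  add 0.0.0.0/0 -> H2 at depth 0
  Q 245.0.0.74: descend 1111010100 ; hops seen [H2,H5] ; pick H5
  add 22.64.0.0/12 -> H6 at depth 12
  add 245.50.38.0/23 -> H3 at depth 23
  Q 245.0.0.0: descend 1111010100 ; hops seen [H2,H5] ; pick H5
  Q 245.48.19.57: descend 11110101001100 ; hops seen [H2,H5,H0] ; pick H0
  Q 245.48.0.1: descend 11110101001100 ; hops seen [H2,H5,H0] ; pick H0
  Q 22.64.243.206: descend 000101100100000 ; hops seen [H2,H6] ; pick H6
  add 76.128.116.146/32 -> H3 at depth 32

== LOOKUPS ==
["H3","H3","H3","H3","H4","H5","H5","H5","H5","H0","H0","H6"]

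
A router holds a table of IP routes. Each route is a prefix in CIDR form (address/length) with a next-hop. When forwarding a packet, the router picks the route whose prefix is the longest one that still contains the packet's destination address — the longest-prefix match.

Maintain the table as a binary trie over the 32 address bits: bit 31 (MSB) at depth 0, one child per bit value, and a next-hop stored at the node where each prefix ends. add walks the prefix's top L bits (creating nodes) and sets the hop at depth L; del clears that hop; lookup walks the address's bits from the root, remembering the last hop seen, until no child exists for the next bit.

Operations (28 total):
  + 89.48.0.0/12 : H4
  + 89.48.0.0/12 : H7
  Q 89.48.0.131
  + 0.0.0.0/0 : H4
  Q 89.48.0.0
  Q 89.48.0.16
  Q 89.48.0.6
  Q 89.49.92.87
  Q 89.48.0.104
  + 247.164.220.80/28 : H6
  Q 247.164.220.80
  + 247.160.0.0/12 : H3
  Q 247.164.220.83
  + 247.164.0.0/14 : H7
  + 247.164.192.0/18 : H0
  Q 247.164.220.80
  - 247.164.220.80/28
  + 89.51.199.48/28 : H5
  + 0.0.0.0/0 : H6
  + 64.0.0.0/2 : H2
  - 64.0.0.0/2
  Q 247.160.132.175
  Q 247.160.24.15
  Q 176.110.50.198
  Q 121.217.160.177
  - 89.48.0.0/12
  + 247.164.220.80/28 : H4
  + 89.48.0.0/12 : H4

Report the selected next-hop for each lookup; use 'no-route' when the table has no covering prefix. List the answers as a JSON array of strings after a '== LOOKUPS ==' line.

Trace:
  + 89.48.0.0/12 (H4) depth=12
  + 89.48.0.0/12 (H7) depth=12
  lookup 89.48.0.131: bits 010110010011 walk d0:-→d1:-→d2:-→d3:-→d4:-→d5:-→d6:-→d7:-→d8:-→d9:-→d10:-→d11:-→d12:H7 -> H7
  + 0.0.0.0/0 (H4) depth=0
  lookup 89.48.0.0: bits 010110010011 walk d0:H4→d1:-→d2:-→d3:-→d4:-→d5:-→d6:-→d7:-→d8:-→d9:-→d10:-→d11:-→d12:H7 -> H7
  lookup 89.48.0.16: bits 010110010011 walk d0:H4→d1:-→d2:-→d3:-→d4:-→d5:-→d6:-→d7:-→d8:-→d9:-→d10:-→d11:-→d12:H7 -> H7
  lookup 89.48.0.6: bits 010110010011 walk d0:H4→d1:-→d2:-→d3:-→d4:-→d5:-→d6:-→d7:-→d8:-→d9:-→d10:-→d11:-→d12:H7 -> H7
  lookup 89.49.92.87: bits 010110010011 walk d0:H4→d1:-→d2:-→d3:-→d4:-→d5:-→d6:-→d7:-→d8:-→d9:-→d10:-→d11:-→d12:H7 -> H7
  lookup 89.48.0.104: bits 010110010011 walk d0:H4→d1:-→d2:-→d3:-→d4:-→d5:-→d6:-→d7:-→d8:-→d9:-→d10:-→d11:-→d12:H7 -> H7
  + 247.164.220.80/28 (H6) depth=28
  lookup 247.164.220.80: bits 1111011110100100110111000101 walk d0:H4→d1:-→d2:-→d3:-→d4:-→d5:-→d6:-→d7:-→d8:-→d9:-→d10:-→d11:-→d12:-→d13:-→d14:-→d15:-→d16:-→d17:-→d18:-→d19:-→d20:-→d21:-→d22:-→d23:-→d24:-→d25:-→d26:-→d27:-→d28:H6 -> H6
  + 247.160.0.0/12 (H3) depth=12
  lookup 247.164.220.83: bits 1111011110100100110111000101 walk d0:H4→d1:-→d2:-→d3:-→d4:-→d5:-→d6:-→d7:-→d8:-→d9:-→d10:-→d11:-→d12:H3→d13:-→d14:-→d15:-→d16:-→d17:-→d18:-→d19:-→d20:-→d21:-→d22:-→d23:-→d24:-→d25:-→d26:-→d27:-→d28:H6 -> H6
  + 247.164.0.0/14 (H7) depth=14
  + 247.164.192.0/18 (H0) depth=18
  lookup 247.164.220.80: bits 1111011110100100110111000101 walk d0:H4→d1:-→d2:-→d3:-→d4:-→d5:-→d6:-→d7:-→d8:-→d9:-→d10:-→d11:-→d12:H3→d13:-→d14:H7→d15:-→d16:-→d17:-→d18:H0→d19:-→d20:-→d21:-→d22:-→d23:-→d24:-→d25:-→d26:-→d27:-→d28:H6 -> H6
  - 247.164.220.80/28 clear@28
  + 89.51.199.48/28 (H5) depth=28
  + 0.0.0.0/0 (H6) depth=0
  + 64.0.0.0/2 (H2) depth=2
  - 64.0.0.0/2 clear@2
  lookup 247.160.132.175: bits 1111011110100 walk d0:H6→d1:-→d2:-→d3:-→d4:-→d5:-→d6:-→d7:-→d8:-→d9:-→d10:-→d11:-→d12:H3→d13:- -> H3
  lookup 247.160.24.15: bits 1111011110100 walk d0:H6→d1:-→d2:-→d3:-→d4:-→d5:-→d6:-→d7:-→d8:-→d9:-→d10:-→d11:-→d12:H3→d13:- -> H3
  lookup 176.110.50.198: bits 1 walk d0:H6→d1:- -> H6
  lookup 121.217.160.177: bits 01 walk d0:H6→d1:-→d2:- -> H6
  - 89.48.0.0/12 clear@12
  + 247.164.220.80/28 (H4) depth=28
  + 89.48.0.0/12 (H4) depth=12

== LOOKUPS ==
["H7","H7","H7","H7","H7","H7","H6","H6","H6","H3","H3","H6","H6"]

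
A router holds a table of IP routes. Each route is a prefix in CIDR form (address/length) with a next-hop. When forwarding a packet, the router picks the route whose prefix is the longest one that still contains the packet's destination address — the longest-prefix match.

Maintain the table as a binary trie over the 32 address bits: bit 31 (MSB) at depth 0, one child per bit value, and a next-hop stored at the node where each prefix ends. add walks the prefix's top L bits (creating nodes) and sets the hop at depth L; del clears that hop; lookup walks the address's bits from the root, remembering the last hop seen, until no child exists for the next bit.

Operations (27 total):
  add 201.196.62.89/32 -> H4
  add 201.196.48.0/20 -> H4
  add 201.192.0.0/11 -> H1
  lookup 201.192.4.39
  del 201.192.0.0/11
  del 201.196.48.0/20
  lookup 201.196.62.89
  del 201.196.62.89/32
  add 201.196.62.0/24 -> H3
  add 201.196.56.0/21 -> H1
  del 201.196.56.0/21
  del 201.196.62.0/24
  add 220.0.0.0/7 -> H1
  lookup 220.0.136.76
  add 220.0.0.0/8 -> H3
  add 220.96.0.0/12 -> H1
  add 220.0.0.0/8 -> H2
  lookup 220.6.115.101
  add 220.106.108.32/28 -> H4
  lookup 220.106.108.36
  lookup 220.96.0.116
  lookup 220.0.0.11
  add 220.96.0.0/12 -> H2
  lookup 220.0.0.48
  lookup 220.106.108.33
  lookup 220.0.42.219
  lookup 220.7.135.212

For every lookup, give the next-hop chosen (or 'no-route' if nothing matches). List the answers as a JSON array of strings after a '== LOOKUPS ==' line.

Apply in order:
  + 201.196.62.89/32 (H4) depth=32
  + 201.196.48.0/20 (H4) depth=20
  + 201.192.0.0/11 (H1) depth=11
  lookup 201.192.4.39: bits 1100100111000 walk d0:-→d1:-→d2:-→d3:-→d4:-→d5:-→d6:-→d7:-→d8:-→d9:-→d10:-→d11:H1→d12:-→d13:- -> H1
  - 201.192.0.0/11 clear@11
  - 201.196.48.0/20 clear@20
  lookup 201.196.62.89: bits 11001001110001000011111001011001 walk d0:-→d1:-→d2:-→d3:-→d4:-→d5:-→d6:-→d7:-→d8:-→d9:-→d10:-→d11:-→d12:-→d13:-→d14:-→d15:-→d16:-→d17:-→d18:-→d19:-→d20:-→d21:-→d22:-→d23:-→d24:-→d25:-→d26:-→d27:-→d28:-→d29:-→d30:-→d31:-→d32:H4 -> H4
  - 201.196.62.89/32 clear@32
  + 201.196.62.0/24 (H3) depth=24
  + 201.196.56.0/21 (H1) depth=21
  - 201.196.56.0/21 clear@21
  - 201.196.62.0/24 clear@24
  + 220.0.0.0/7 (H1) depth=7
  lookup 220.0.136.76: bits 1101110 walk d0:-→d1:-→d2:-→d3:-→d4:-→d5:-→d6:-→d7:H1 -> H1
  + 220.0.0.0/8 (H3) depth=8
  + 220.96.0.0/12 (H1) depth=12
  + 220.0.0.0/8 (H2) depth=8
  lookup 220.6.115.101: bits 110111000 walk d0:-→d1:-→d2:-→d3:-→d4:-→d5:-→d6:-→d7:H1→d8:H2→d9:- -> H2
  + 220.106.108.32/28 (H4) depth=28
  lookup 220.106.108.36: bits 1101110001101010011011000010 walk d0:-→d1:-→d2:-→d3:-→d4:-→d5:-→d6:-→d7:H1→d8:H2→d9:-→d10:-→d11:-→d12:H1→d13:-→d14:-→d15:-→d16:-→d17:-→d18:-→d19:-→d20:-→d21:-→d22:-→d23:-→d24:-→d25:-→d26:-→d27:-→d28:H4 -> H4
  lookup 220.96.0.116: bits 110111000110 walk d0:-→d1:-→d2:-→d3:-→d4:-→d5:-→d6:-→d7:H1→d8:H2→d9:-→d10:-→d11:-→d12:H1 -> H1
  lookup 220.0.0.11: bits 110111000 walk d0:-→d1:-→d2:-→d3:-→d4:-→d5:-→d6:-→d7:H1→d8:H2→d9:- -> H2
  + 220.96.0.0/12 (H2) depth=12
  lookup 220.0.0.48: bits 110111000 walk d0:-→d1:-→d2:-→d3:-→d4:-→d5:-→d6:-→d7:H1→d8:H2→d9:- -> H2
  lookup 220.106.108.33: bits 1101110001101010011011000010 walk d0:-→d1:-→d2:-→d3:-→d4:-→d5:-→d6:-→d7:H1→d8:H2→d9:-→d10:-→d11:-→d12:H2→d13:-→d14:-→d15:-→d16:-→d17:-→d18:-→d19:-→d20:-→d21:-→d22:-→d23:-→d24:-→d25:-→d26:-→d27:-→d28:H4 -> H4
  lookup 220.0.42.219: bits 110111000 walk d0:-→d1:-→d2:-→d3:-→d4:-→d5:-→d6:-→d7:H1→d8:H2→d9:- -> H2
  lookup 220.7.135.212: bits 110111000 walk d0:-→d1:-→d2:-→d3:-→d4:-→d5:-→d6:-→d7:H1→d8:H2→d9:- -> H2

== LOOKUPS ==
["H1","H4","H1","H2","H4","H1","H2","H2","H4","H2","H2"]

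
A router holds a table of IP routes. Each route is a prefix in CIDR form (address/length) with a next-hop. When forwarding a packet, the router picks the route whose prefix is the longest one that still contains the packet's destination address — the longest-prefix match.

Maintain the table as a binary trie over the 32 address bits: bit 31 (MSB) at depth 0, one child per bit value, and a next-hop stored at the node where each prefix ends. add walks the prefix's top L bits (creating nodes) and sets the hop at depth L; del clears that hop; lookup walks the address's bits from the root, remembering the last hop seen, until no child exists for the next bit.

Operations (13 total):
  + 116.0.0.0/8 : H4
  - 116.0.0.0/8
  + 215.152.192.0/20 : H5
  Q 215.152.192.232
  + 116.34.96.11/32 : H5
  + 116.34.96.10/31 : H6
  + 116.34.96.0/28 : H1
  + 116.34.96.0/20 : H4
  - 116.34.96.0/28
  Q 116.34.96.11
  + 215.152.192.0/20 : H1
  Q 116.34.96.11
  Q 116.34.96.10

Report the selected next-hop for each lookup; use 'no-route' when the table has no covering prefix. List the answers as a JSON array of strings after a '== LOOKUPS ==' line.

Trace:
  + 116.0.0.0/8 (H4) depth=8
  - 116.0.0.0/8 clear@8
  + 215.152.192.0/20 (H5) depth=20
  lookup 215.152.192.232: bits 11010111100110001100 walk d0:-→d1:-→d2:-→d3:-→d4:-→d5:-→d6:-→d7:-→d8:-→d9:-→d10:-→d11:-→d12:-→d13:-→d14:-→d15:-→d16:-→d17:-→d18:-→d19:-→d20:H5 -> H5
  + 116.34.96.11/32 (H5) depth=32
  + 116.34.96.10/31 (H6) depth=31
  + 116.34.96.0/28 (H1) depth=28
  + 116.34.96.0/20 (H4) depth=20
  - 116.34.96.0/28 clear@28
  lookup 116.34.96.11: bits 01110100001000100110000000001011 walk d0:-→d1:-→d2:-→d3:-→d4:-→d5:-→d6:-→d7:-→d8:-→d9:-→d10:-→d11:-→d12:-→d13:-→d14:-→d15:-→d16:-→d17:-→d18:-→d19:-→d20:H4→d21:-→d22:-→d23:-→d24:-→d25:-→d26:-→d27:-→d28:-→d29:-→d30:-→d31:H6→d32:H5 -> H5
  + 215.152.192.0/20 (H1) depth=20
  lookup 116.34.96.11: bits 01110100001000100110000000001011 walk d0:-→d1:-→d2:-→d3:-→d4:-→d5:-→d6:-→d7:-→d8:-→d9:-→d10:-→d11:-→d12:-→d13:-→d14:-→d15:-→d16:-→d17:-→d18:-→d19:-→d20:H4→d21:-→d22:-→d23:-→d24:-→d25:-→d26:-→d27:-→d28:-→d29:-→d30:-→d31:H6→d32:H5 -> H5
  lookup 116.34.96.10: bits 0111010000100010011000000000101 walk d0:-→d1:-→d2:-→d3:-→d4:-→d5:-→d6:-→d7:-→d8:-→d9:-→d10:-→d11:-→d12:-→d13:-→d14:-→d15:-→d16:-→d17:-→d18:-→d19:-→d20:H4→d21:-→d22:-→d23:-→d24:-→d25:-→d26:-→d27:-→d28:-→d29:-→d30:-→d31:H6 -> H6

== LOOKUPS ==
["H5","H5","H5","H6"]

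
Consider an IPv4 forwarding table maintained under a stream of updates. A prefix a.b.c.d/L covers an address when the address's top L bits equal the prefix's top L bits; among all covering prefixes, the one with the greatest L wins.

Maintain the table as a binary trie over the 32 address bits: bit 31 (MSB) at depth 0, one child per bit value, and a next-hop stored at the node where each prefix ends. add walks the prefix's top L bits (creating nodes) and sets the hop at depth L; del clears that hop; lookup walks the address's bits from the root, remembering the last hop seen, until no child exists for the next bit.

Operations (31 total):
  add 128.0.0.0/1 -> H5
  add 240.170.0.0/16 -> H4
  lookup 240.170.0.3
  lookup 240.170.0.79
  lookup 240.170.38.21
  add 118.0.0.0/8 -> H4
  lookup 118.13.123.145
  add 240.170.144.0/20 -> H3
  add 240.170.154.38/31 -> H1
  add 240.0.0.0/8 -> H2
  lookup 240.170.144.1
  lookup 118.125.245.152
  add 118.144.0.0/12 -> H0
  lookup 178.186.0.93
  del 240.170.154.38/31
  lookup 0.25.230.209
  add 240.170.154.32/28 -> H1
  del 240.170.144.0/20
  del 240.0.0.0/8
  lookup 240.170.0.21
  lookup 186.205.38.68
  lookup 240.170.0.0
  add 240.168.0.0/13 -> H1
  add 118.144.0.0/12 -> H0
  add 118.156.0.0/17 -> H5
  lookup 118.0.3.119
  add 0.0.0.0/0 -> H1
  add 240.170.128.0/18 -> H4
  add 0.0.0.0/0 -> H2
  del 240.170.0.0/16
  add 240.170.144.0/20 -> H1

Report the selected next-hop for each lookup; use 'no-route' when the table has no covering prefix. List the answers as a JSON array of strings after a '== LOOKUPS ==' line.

Process each operation:
  + 128.0.0.0/1 (H5) depth=1
  + 240.170.0.0/16 (H4) depth=16
  lookup 240.170.0.3: bits 1111000010101010 walk d0:-→d1:H5→d2:-→d3:-→d4:-→d5:-→d6:-→d7:-→d8:-→d9:-→d10:-→d11:-→d12:-→d13:-→d14:-→d15:-→d16:H4 -> H4
  lookup 240.170.0.79: bits 1111000010101010 walk d0:-→d1:H5→d2:-→d3:-→d4:-→d5:-→d6:-→d7:-→d8:-→d9:-→d10:-→d11:-→d12:-→d13:-→d14:-→d15:-→d16:H4 -> H4
  lookup 240.170.38.21: bits 1111000010101010 walk d0:-→d1:H5→d2:-→d3:-→d4:-→d5:-→d6:-→d7:-→d8:-→d9:-→d10:-→d11:-→d12:-→d13:-→d14:-→d15:-→d16:H4 -> H4
  + 118.0.0.0/8 (H4) depth=8
  lookup 118.13.123.145: bits 01110110 walk d0:-→d1:-→d2:-→d3:-→d4:-→d5:-→d6:-→d7:-→d8:H4 -> H4
  + 240.170.144.0/20 (H3) depth=20
  + 240.170.154.38/31 (H1) depth=31
  + 240.0.0.0/8 (H2) depth=8
  lookup 240.170.144.1: bits 11110000101010101001 walk d0:-→d1:H5→d2:-→d3:-→d4:-→d5:-→d6:-→d7:-→d8:H2→d9:-→d10:-→d11:-→d12:-→d13:-→d14:-→d15:-→d16:H4→d17:-→d18:-→d19:-→d20:H3 -> H3
  lookup 118.125.245.152: bits 01110110 walk d0:-→d1:-→d2:-→d3:-→d4:-→d5:-→d6:-→d7:-→d8:H4 -> H4
  + 118.144.0.0/12 (H0) depth=12
  lookup 178.186.0.93: bits 1 walk d0:-→d1:H5 -> H5
  - 240.170.154.38/31 clear@31
  lookup 0.25.230.209: bits 0 walk d0:-→d1:- -> no-route
  + 240.170.154.32/28 (H1) depth=28
  - 240.170.144.0/20 clear@20
  - 240.0.0.0/8 clear@8
  lookup 240.170.0.21: bits 1111000010101010 walk d0:-→d1:H5→d2:-→d3:-→d4:-→d5:-→d6:-→d7:-→d8:-→d9:-→d10:-→d11:-→d12:-→d13:-→d14:-→d15:-→d16:H4 -> H4
  lookup 186.205.38.68: bits 1 walk d0:-→d1:H5 -> H5
  lookup 240.170.0.0: bits 1111000010101010 walk d0:-→d1:H5→d2:-→d3:-→d4:-→d5:-→d6:-→d7:-→d8:-→d9:-→d10:-→d11:-→d12:-→d13:-→d14:-→d15:-→d16:H4 -> H4
  + 240.168.0.0/13 (H1) depth=13
  + 118.144.0.0/12 (H0) depth=12
  + 118.156.0.0/17 (H5) depth=17
  lookup 118.0.3.119: bits 01110110 walk d0:-→d1:-→d2:-→d3:-→d4:-→d5:-→d6:-→d7:-→d8:H4 -> H4
  + 0.0.0.0/0 (H1) depth=0
  + 240.170.128.0/18 (H4) depth=18
  + 0.0.0.0/0 (H2) depth=0
  - 240.170.0.0/16 clear@16
  + 240.170.144.0/20 (H1) depth=20

== LOOKUPS ==
["H4","H4","H4","H4","H3","H4","H5","no-route","H4","H5","H4","H4"]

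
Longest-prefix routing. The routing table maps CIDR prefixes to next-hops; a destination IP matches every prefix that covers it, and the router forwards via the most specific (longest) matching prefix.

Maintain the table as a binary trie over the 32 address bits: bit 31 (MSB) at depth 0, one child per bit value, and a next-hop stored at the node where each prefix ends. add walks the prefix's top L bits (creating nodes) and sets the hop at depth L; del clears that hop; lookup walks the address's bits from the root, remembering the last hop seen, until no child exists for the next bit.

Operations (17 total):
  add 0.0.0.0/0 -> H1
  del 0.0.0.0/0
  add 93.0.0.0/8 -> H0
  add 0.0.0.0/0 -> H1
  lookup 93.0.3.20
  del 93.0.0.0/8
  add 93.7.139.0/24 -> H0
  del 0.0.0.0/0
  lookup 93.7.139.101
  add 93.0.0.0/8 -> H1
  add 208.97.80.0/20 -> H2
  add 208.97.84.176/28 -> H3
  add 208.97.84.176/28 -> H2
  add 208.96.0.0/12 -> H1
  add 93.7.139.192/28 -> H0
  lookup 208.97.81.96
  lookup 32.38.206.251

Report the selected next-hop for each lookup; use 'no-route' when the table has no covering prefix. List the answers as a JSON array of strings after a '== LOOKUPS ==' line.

Process each operation:
  + 0.0.0.0/0 (H1) depth=0
  - 0.0.0.0/0 clear@0
  + 93.0.0.0/8 (H0) depth=8
  + 0.0.0.0/0 (H1) depth=0
  ? 93.0.3.20  path d0:H1→d1:-→d2:-→d3:-→d4:-→d5:-→d6:-→d7:-→d8:H0  best=H0
  - 93.0.0.0/8 clear@8
  + 93.7.139.0/24 (H0) depth=24
  - 0.0.0.0/0 clear@0
  ? 93.7.139.101  path d0:-→d1:-→d2:-→d3:-→d4:-→d5:-→d6:-→d7:-→d8:-→d9:-→d10:-→d11:-→d12:-→d13:-→d14:-→d15:-→d16:-→d17:-→d18:-→d19:-→d20:-→d21:-→d22:-→d23:-→d24:H0  best=H0
  + 93.0.0.0/8 (H1) depth=8
  + 208.97.80.0/20 (H2) depth=20
  + 208.97.84.176/28 (H3) depth=28
  + 208.97.84.176/28 (H2) depth=28
  + 208.96.0.0/12 (H1) depth=12
  + 93.7.139.192/28 (H0) depth=28
  ? 208.97.81.96  path d0:-→d1:-→d2:-→d3:-→d4:-→d5:-→d6:-→d7:-→d8:-→d9:-→d10:-→d11:-→d12:H1→d13:-→d14:-→d15:-→d16:-→d17:-→d18:-→d19:-→d20:H2→d21:-  best=H2
  ? 32.38.206.251  path d0:-→d1:-  best=no-route

== LOOKUPS ==
["H0","H0","H2","no-route"]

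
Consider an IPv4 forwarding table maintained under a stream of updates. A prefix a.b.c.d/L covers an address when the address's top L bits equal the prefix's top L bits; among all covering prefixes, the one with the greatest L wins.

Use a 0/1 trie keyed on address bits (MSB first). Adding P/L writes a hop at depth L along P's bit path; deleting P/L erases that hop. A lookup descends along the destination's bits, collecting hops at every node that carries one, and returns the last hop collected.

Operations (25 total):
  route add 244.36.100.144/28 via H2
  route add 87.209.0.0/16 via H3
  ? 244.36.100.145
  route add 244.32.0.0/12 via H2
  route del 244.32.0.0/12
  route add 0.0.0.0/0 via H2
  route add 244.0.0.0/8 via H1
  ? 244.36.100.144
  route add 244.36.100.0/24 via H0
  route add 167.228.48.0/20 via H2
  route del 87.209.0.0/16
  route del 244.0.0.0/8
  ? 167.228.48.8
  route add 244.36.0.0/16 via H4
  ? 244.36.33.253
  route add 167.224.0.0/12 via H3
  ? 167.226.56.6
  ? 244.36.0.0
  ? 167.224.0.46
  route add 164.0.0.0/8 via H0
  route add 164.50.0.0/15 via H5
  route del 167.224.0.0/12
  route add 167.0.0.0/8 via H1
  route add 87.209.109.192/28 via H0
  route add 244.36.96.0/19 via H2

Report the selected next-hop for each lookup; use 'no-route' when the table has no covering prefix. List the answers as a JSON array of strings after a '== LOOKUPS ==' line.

Apply in order:
  + 244.36.100.144/28 (H2) depth=28
  + 87.209.0.0/16 (H3) depth=16
  ? 244.36.100.145  path d0:-→d1:-→d2:-→d3:-→d4:-→d5:-→d6:-→d7:-→d8:-→d9:-→d10:-→d11:-→d12:-→d13:-→d14:-→d15:-→d16:-→d17:-→d18:-→d19:-→d20:-→d21:-→d22:-→d23:-→d24:-→d25:-→d26:-→d27:-→d28:H2  best=H2
  + 244.32.0.0/12 (H2) depth=12
  del 244.32.0.0/12 (clear depth 12)
  + 0.0.0.0/0 (H2) depth=0
  + 244.0.0.0/8 (H1) depth=8
  ? 244.36.100.144  path d0:H2→d1:-→d2:-→d3:-→d4:-→d5:-→d6:-→d7:-→d8:H1→d9:-→d10:-→d11:-→d12:-→d13:-→d14:-→d15:-→d16:-→d17:-→d18:-→d19:-→d20:-→d21:-→d22:-→d23:-→d24:-→d25:-→d26:-→d27:-→d28:H2  best=H2
  + 244.36.100.0/24 (H0) depth=24
  + 167.228.48.0/20 (H2) depth=20
  del 87.209.0.0/16 (clear depth 16)
  del 244.0.0.0/8 (clear depth 8)
  ? 167.228.48.8  path d0:H2→d1:-→d2:-→d3:-→d4:-→d5:-→d6:-→d7:-→d8:-→d9:-→d10:-→d11:-→d12:-→d13:-→d14:-→d15:-→d16:-→d17:-→d18:-→d19:-→d20:H2  best=H2
  + 244.36.0.0/16 (H4) depth=16
  ? 244.36.33.253  path d0:H2→d1:-→d2:-→d3:-→d4:-→d5:-→d6:-→d7:-→d8:-→d9:-→d10:-→d11:-→d12:-→d13:-→d14:-→d15:-→d16:H4→d17:-  best=H4
  + 167.224.0.0/12 (H3) depth=12
  ? 167.226.56.6  path d0:H2→d1:-→d2:-→d3:-→d4:-→d5:-→d6:-→d7:-→d8:-→d9:-→d10:-→d11:-→d12:H3→d13:-  best=H3
  ? 244.36.0.0  path d0:H2→d1:-→d2:-→d3:-→d4:-→d5:-→d6:-→d7:-→d8:-→d9:-→d10:-→d11:-→d12:-→d13:-→d14:-→d15:-→d16:H4→d17:-  best=H4
  ? 167.224.0.46  path d0:H2→d1:-→d2:-→d3:-→d4:-→d5:-→d6:-→d7:-→d8:-→d9:-→d10:-→d11:-→d12:H3→d13:-  best=H3
  + 164.0.0.0/8 (H0) depth=8
  + 164.50.0.0/15 (H5) depth=15
  del 167.224.0.0/12 (clear depth 12)
  + 167.0.0.0/8 (H1) depth=8
  + 87.209.109.192/28 (H0) depth=28
  + 244.36.96.0/19 (H2) depth=19

== LOOKUPS ==
["H2","H2","H2","H4","H3","H4","H3"]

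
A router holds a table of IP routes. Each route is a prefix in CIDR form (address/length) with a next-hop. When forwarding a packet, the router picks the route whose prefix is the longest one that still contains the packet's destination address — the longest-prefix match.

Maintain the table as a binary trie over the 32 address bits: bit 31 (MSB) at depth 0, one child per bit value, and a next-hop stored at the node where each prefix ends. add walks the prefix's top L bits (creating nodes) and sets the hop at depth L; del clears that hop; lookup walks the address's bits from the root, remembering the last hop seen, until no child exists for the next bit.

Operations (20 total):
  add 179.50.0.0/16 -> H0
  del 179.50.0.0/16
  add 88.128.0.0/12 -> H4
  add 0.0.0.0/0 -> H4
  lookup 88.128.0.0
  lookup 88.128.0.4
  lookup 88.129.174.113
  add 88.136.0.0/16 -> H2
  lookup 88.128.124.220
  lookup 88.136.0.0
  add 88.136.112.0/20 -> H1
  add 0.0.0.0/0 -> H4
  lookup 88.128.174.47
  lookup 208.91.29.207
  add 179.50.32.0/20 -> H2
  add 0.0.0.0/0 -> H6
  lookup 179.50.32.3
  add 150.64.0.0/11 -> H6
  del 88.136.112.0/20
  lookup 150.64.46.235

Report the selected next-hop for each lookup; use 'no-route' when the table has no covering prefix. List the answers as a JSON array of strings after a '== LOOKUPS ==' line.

Process each operation:
  add 179.50.0.0/16 -> H0 at depth 16
  - 179.50.0.0/16 clear@16
  add 88.128.0.0/12 -> H4 at depth 12
  add 0.0.0.0/0 -> H4 at depth 0
  Q 88.128.0.0: descend 010110001000 ; hops seen [H4,H4] ; pick H4
  Q 88.128.0.4: descend 010110001000 ; hops seen [H4,H4] ; pick H4
  Q 88.129.174.113: descend 010110001000 ; hops seen [H4,H4] ; pick H4
  add 88.136.0.0/16 -> H2 at depth 16
  Q 88.128.124.220: descend 010110001000 ; hops seen [H4,H4] ; pick H4
  Q 88.136.0.0: descend 0101100010001000 ; hops seen [H4,H4,H2] ; pick H2
  add 88.136.112.0/20 -> H1 at depth 20
  add 0.0.0.0/0 -> H4 at depth 0
  Q 88.128.174.47: descend 010110001000 ; hops seen [H4,H4] ; pick H4
  Q 208.91.29.207: descend 1 ; hops seen [H4] ; pick H4
  add 179.50.32.0/20 -> H2 at depth 20
  add 0.0.0.0/0 -> H6 at depth 0
  Q 179.50.32.3: descend 10110011001100100010 ; hops seen [H6,H2] ; pick H2
  add 150.64.0.0/11 -> H6 at depth 11
  - 88.136.112.0/20 clear@20
  Q 150.64.46.235: descend 10010110010 ; hops seen [H6,H6] ; pick H6

== LOOKUPS ==
["H4","H4","H4","H4","H2","H4","H4","H2","H6"]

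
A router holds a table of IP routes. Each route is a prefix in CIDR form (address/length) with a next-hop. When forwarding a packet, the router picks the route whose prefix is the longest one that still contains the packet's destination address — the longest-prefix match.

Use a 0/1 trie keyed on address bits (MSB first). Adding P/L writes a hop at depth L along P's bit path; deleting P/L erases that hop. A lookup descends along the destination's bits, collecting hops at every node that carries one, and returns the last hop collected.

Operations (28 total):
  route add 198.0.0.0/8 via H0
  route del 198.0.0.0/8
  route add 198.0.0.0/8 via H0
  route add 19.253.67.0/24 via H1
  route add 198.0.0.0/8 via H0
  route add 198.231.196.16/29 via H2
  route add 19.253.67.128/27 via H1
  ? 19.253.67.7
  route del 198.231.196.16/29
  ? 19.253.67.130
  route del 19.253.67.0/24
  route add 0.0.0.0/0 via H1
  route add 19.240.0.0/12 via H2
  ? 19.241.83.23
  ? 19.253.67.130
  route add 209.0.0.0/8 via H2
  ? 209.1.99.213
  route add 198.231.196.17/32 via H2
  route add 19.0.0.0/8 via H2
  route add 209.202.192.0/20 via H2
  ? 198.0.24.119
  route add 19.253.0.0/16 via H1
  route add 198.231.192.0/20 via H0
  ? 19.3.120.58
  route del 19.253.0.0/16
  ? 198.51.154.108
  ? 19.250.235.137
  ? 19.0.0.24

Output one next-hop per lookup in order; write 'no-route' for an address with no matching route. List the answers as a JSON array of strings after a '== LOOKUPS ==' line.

Trace:
  add 198.0.0.0/8 -> H0 at depth 8
  del 198.0.0.0/8 (clear depth 8)
  add 198.0.0.0/8 -> H0 at depth 8
  add 19.253.67.0/24 -> H1 at depth 24
  add 198.0.0.0/8 -> H0 at depth 8
  add 198.231.196.16/29 -> H2 at depth 29
  add 19.253.67.128/27 -> H1 at depth 27
  Q 19.253.67.7: descend 000100111111110101000011 ; hops seen [H1] ; pick H1
  del 198.231.196.16/29 (clear depth 29)
  Q 19.253.67.130: descend 000100111111110101000011100 ; hops seen [H1,H1] ; pick H1
  del 19.253.67.0/24 (clear depth 24)
  add 0.0.0.0/0 -> H1 at depth 0
  add 19.240.0.0/12 -> H2 at depth 12
  Q 19.241.83.23: descend 000100111111 ; hops seen [H1,H2] ; pick H2
  Q 19.253.67.130: descend 000100111111110101000011100 ; hops seen [H1,H2,H1] ; pick H1
  add 209.0.0.0/8 -> H2 at depth 8
  Q 209.1.99.213: descend 11010001 ; hops seen [H1,H2] ; pick H2
  add 198.231.196.17/32 -> H2 at depth 32
  add 19.0.0.0/8 -> H2 at depth 8
  add 209.202.192.0/20 -> H2 at depth 20
  Q 198.0.24.119: descend 11000110 ; hops seen [H1,H0] ; pick H0
  add 19.253.0.0/16 -> H1 at depth 16
  add 198.231.192.0/20 -> H0 at depth 20
  Q 19.3.120.58: descend 00010011 ; hops seen [H1,H2] ; pick H2
  del 19.253.0.0/16 (clear depth 16)
  Q 198.51.154.108: descend 11000110 ; hops seen [H1,H0] ; pick H0
  Q 19.250.235.137: descend 0001001111111 ; hops seen [H1,H2,H2] ; pick H2
  Q 19.0.0.24: descend 00010011 ; hops seen [H1,H2] ; pick H2

== LOOKUPS ==
["H1","H1","H2","H1","H2","H0","H2","H0","H2","H2"]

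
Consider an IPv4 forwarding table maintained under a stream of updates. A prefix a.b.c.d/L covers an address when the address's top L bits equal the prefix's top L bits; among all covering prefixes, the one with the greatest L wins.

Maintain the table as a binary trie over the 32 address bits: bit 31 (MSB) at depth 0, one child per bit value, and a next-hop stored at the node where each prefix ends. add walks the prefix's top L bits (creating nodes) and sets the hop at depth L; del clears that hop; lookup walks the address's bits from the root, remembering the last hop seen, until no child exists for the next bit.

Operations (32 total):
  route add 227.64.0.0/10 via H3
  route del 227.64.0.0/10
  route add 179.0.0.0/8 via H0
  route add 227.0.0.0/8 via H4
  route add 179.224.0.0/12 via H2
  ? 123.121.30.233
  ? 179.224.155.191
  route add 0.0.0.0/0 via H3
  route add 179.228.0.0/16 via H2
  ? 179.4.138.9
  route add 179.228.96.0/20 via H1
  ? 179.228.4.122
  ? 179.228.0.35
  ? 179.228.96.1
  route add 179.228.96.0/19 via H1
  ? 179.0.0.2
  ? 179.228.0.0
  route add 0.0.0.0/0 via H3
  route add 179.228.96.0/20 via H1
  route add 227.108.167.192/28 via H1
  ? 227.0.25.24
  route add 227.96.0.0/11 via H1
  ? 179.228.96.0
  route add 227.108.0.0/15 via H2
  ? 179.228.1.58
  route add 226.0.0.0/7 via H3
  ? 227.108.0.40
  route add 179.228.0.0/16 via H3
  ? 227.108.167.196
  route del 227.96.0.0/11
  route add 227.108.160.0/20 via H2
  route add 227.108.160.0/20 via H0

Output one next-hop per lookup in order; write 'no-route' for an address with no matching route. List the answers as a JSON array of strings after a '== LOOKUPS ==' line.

Trace:
  add 227.64.0.0/10 -> H3 at depth 10
  del 227.64.0.0/10 (clear depth 10)
  add 179.0.0.0/8 -> H0 at depth 8
  add 227.0.0.0/8 -> H4 at depth 8
  add 179.224.0.0/12 -> H2 at depth 12
  ? 123.121.30.233  path d0:-  best=no-route
  ? 179.224.155.191  path d0:-→d1:-→d2:-→d3:-→d4:-→d5:-→d6:-→d7:-→d8:H0→d9:-→d10:-→d11:-→d12:H2  best=H2
  add 0.0.0.0/0 -> H3 at depth 0
  add 179.228.0.0/16 -> H2 at depth 16
  ? 179.4.138.9  path d0:H3→d1:-→d2:-→d3:-→d4:-→d5:-→d6:-→d7:-→d8:H0  best=H0
  add 179.228.96.0/20 -> H1 at depth 20
  ? 179.228.4.122  path d0:H3→d1:-→d2:-→d3:-→d4:-→d5:-→d6:-→d7:-→d8:H0→d9:-→d10:-→d11:-→d12:H2→d13:-→d14:-→d15:-→d16:H2→d17:-  best=H2
  ? 179.228.0.35  path d0:H3→d1:-→d2:-→d3:-→d4:-→d5:-→d6:-→d7:-→d8:H0→d9:-→d10:-→d11:-→d12:H2→d13:-→d14:-→d15:-→d16:H2→d17:-  best=H2
  ? 179.228.96.1  path d0:H3→d1:-→d2:-→d3:-→d4:-→d5:-→d6:-→d7:-→d8:H0→d9:-→d10:-→d11:-→d12:H2→d13:-→d14:-→d15:-→d16:H2→d17:-→d18:-→d19:-→d20:H1  best=H1
  add 179.228.96.0/19 -> H1 at depth 19
  ? 179.0.0.2  path d0:H3→d1:-→d2:-→d3:-→d4:-→d5:-→d6:-→d7:-→d8:H0  best=H0
  ? 179.228.0.0  path d0:H3→d1:-→d2:-→d3:-→d4:-→d5:-→d6:-→d7:-→d8:H0→d9:-→d10:-→d11:-→d12:H2→d13:-→d14:-→d15:-→d16:H2→d17:-  best=H2
  add 0.0.0.0/0 -> H3 at depth 0
  add 179.228.96.0/20 -> H1 at depth 20
  add 227.108.167.192/28 -> H1 at depth 28
  ? 227.0.25.24  path d0:H3→d1:-→d2:-→d3:-→d4:-→d5:-→d6:-→d7:-→d8:H4→d9:-  best=H4
  add 227.96.0.0/11 -> H1 at depth 11
  ? 179.228.96.0  path d0:H3→d1:-→d2:-→d3:-→d4:-→d5:-→d6:-→d7:-→d8:H0→d9:-→d10:-→d11:-→d12:H2→d13:-→d14:-→d15:-→d16:H2→d17:-→d18:-→d19:H1→d20:H1  best=H1
  add 227.108.0.0/15 -> H2 at depth 15
  ? 179.228.1.58  path d0:H3→d1:-→d2:-→d3:-→d4:-→d5:-→d6:-→d7:-→d8:H0→d9:-→d10:-→d11:-→d12:H2→d13:-→d14:-→d15:-→d16:H2→d17:-  best=H2
  add 226.0.0.0/7 -> H3 at depth 7
  ? 227.108.0.40  path d0:H3→d1:-→d2:-→d3:-→d4:-→d5:-→d6:-→d7:H3→d8:H4→d9:-→d10:-→d11:H1→d12:-→d13:-→d14:-→d15:H2→d16:-  best=H2
  add 179.228.0.0/16 -> H3 at depth 16
  ? 227.108.167.196  path d0:H3→d1:-→d2:-→d3:-→d4:-→d5:-→d6:-→d7:H3→d8:H4→d9:-→d10:-→d11:H1→d12:-→d13:-→d14:-→d15:H2→d16:-→d17:-→d18:-→d19:-→d20:-→d21:-→d22:-→d23:-→d24:-→d25:-→d26:-→d27:-→d28:H1  best=H1
  del 227.96.0.0/11 (clear depth 11)
  add 227.108.160.0/20 -> H2 at depth 20
  add 227.108.160.0/20 -> H0 at depth 20

== LOOKUPS ==
["no-route","H2","H0","H2","H2","H1","H0","H2","H4","H1","H2","H2","H1"]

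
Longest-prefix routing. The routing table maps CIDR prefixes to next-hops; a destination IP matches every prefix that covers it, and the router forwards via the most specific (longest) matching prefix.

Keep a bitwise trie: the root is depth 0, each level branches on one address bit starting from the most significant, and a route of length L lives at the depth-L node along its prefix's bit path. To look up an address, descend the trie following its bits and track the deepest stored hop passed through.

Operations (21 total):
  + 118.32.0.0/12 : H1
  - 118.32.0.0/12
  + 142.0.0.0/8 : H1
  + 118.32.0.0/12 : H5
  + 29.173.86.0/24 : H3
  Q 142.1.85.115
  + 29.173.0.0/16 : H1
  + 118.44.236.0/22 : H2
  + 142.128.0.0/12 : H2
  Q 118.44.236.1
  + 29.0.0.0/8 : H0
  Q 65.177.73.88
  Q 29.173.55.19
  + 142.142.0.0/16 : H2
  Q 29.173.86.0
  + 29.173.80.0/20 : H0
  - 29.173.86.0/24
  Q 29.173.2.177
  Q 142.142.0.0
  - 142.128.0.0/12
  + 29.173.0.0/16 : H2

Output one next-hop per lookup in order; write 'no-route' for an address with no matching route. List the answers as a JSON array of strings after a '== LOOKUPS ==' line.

Apply in order:
  + 118.32.0.0/12 (H1) depth=12
  - 118.32.0.0/12 clear@12
  + 142.0.0.0/8 (H1) depth=8
  + 118.32.0.0/12 (H5) depth=12
  + 29.173.86.0/24 (H3) depth=24
  Q 142.1.85.115: descend 10001110 ; hops seen [H1] ; pick H1
  + 29.173.0.0/16 (H1) depth=16
  + 118.44.236.0/22 (H2) depth=22
  + 142.128.0.0/12 (H2) depth=12
  Q 118.44.236.1: descend 0111011000101100111011 ; hops seen [H5,H2] ; pick H2
  + 29.0.0.0/8 (H0) depth=8
  Q 65.177.73.88: descend 01 ; hops seen [∅] ; pick no-route
  Q 29.173.55.19: descend 00011101101011010 ; hops seen [H0,H1] ; pick H1
  + 142.142.0.0/16 (H2) depth=16
  Q 29.173.86.0: descend 000111011010110101010110 ; hops seen [H0,H1,H3] ; pick H3
  + 29.173.80.0/20 (H0) depth=20
  - 29.173.86.0/24 clear@24
  Q 29.173.2.177: descend 00011101101011010 ; hops seen [H0,H1] ; pick H1
  Q 142.142.0.0: descend 1000111010001110 ; hops seen [H1,H2,H2] ; pick H2
  - 142.128.0.0/12 clear@12
  + 29.173.0.0/16 (H2) depth=16

== LOOKUPS ==
["H1","H2","no-route","H1","H3","H1","H2"]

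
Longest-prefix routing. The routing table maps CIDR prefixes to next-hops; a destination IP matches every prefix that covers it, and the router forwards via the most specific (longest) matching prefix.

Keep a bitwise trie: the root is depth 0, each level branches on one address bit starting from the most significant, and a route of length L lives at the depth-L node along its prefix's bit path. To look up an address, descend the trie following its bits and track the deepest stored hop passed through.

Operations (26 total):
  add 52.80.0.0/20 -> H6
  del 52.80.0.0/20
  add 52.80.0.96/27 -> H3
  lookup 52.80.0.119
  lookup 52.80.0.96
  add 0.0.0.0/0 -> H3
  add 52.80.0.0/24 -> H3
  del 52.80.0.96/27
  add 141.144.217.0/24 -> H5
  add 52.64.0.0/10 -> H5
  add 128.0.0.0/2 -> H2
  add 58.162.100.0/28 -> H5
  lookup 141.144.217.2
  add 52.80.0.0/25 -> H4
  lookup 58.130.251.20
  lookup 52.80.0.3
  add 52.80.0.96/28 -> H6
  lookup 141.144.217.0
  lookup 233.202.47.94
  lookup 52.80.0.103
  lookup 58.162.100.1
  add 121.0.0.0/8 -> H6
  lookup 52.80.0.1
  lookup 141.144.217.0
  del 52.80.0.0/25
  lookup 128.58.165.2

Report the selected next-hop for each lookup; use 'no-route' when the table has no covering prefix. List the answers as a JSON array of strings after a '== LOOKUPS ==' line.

Trace:
  + 52.80.0.0/20 (H6) depth=20
  - 52.80.0.0/20 clear@20
  + 52.80.0.96/27 (H3) depth=27
  ? 52.80.0.119  path d0:-→d1:-→d2:-→d3:-→d4:-→d5:-→d6:-→d7:-→d8:-→d9:-→d10:-→d11:-→d12:-→d13:-→d14:-→d15:-→d16:-→d17:-→d18:-→d19:-→d20:-→d21:-→d22:-→d23:-→d24:-→d25:-→d26:-→d27:H3  best=H3
  ? 52.80.0.96  path d0:-→d1:-→d2:-→d3:-→d4:-→d5:-→d6:-→d7:-→d8:-→d9:-→d10:-→d11:-→d12:-→d13:-→d14:-→d15:-→d16:-→d17:-→d18:-→d19:-→d20:-→d21:-→d22:-→d23:-→d24:-→d25:-→d26:-→d27:H3  best=H3
  + 0.0.0.0/0 (H3) depth=0
  + 52.80.0.0/24 (H3) depth=24
  - 52.80.0.96/27 clear@27
  + 141.144.217.0/24 (H5) depth=24
  + 52.64.0.0/10 (H5) depth=10
  + 128.0.0.0/2 (H2) depth=2
  + 58.162.100.0/28 (H5) depth=28
  ? 141.144.217.2  path d0:H3→d1:-→d2:H2→d3:-→d4:-→d5:-→d6:-→d7:-→d8:-→d9:-→d10:-→d11:-→d12:-→d13:-→d14:-→d15:-→d16:-→d17:-→d18:-→d19:-→d20:-→d21:-→d22:-→d23:-→d24:H5  best=H5
  + 52.80.0.0/25 (H4) depth=25
  ? 58.130.251.20  path d0:H3→d1:-→d2:-→d3:-→d4:-→d5:-→d6:-→d7:-→d8:-→d9:-→d10:-  best=H3
  ? 52.80.0.3  path d0:H3→d1:-→d2:-→d3:-→d4:-→d5:-→d6:-→d7:-→d8:-→d9:-→d10:H5→d11:-→d12:-→d13:-→d14:-→d15:-→d16:-→d17:-→d18:-→d19:-→d20:-→d21:-→d22:-→d23:-→d24:H3→d25:H4  best=H4
  + 52.80.0.96/28 (H6) depth=28
  ? 141.144.217.0  path d0:H3→d1:-→d2:H2→d3:-→d4:-→d5:-→d6:-→d7:-→d8:-→d9:-→d10:-→d11:-→d12:-→d13:-→d14:-→d15:-→d16:-→d17:-→d18:-→d19:-→d20:-→d21:-→d22:-→d23:-→d24:H5  best=H5
  ? 233.202.47.94  path d0:H3→d1:-  best=H3
  ? 52.80.0.103  path d0:H3→d1:-→d2:-→d3:-→d4:-→d5:-→d6:-→d7:-→d8:-→d9:-→d10:H5→d11:-→d12:-→d13:-→d14:-→d15:-→d16:-→d17:-→d18:-→d19:-→d20:-→d21:-→d22:-→d23:-→d24:H3→d25:H4→d26:-→d27:-→d28:H6  best=H6
  ? 58.162.100.1  path d0:H3→d1:-→d2:-→d3:-→d4:-→d5:-→d6:-→d7:-→d8:-→d9:-→d10:-→d11:-→d12:-→d13:-→d14:-→d15:-→d16:-→d17:-→d18:-→d19:-→d20:-→d21:-→d22:-→d23:-→d24:-→d25:-→d26:-→d27:-→d28:H5  best=H5
  + 121.0.0.0/8 (H6) depth=8
  ? 52.80.0.1  path d0:H3→d1:-→d2:-→d3:-→d4:-→d5:-→d6:-→d7:-→d8:-→d9:-→d10:H5→d11:-→d12:-→d13:-→d14:-→d15:-→d16:-→d17:-→d18:-→d19:-→d20:-→d21:-→d22:-→d23:-→d24:H3→d25:H4  best=H4
  ? 141.144.217.0  path d0:H3→d1:-→d2:H2→d3:-→d4:-→d5:-→d6:-→d7:-→d8:-→d9:-→d10:-→d11:-→d12:-→d13:-→d14:-→d15:-→d16:-→d17:-→d18:-→d19:-→d20:-→d21:-→d22:-→d23:-→d24:H5  best=H5
  - 52.80.0.0/25 clear@25
  ? 128.58.165.2  path d0:H3→d1:-→d2:H2→d3:-→d4:-  best=H2

== LOOKUPS ==
["H3","H3","H5","H3","H4","H5","H3","H6","H5","H4","H5","H2"]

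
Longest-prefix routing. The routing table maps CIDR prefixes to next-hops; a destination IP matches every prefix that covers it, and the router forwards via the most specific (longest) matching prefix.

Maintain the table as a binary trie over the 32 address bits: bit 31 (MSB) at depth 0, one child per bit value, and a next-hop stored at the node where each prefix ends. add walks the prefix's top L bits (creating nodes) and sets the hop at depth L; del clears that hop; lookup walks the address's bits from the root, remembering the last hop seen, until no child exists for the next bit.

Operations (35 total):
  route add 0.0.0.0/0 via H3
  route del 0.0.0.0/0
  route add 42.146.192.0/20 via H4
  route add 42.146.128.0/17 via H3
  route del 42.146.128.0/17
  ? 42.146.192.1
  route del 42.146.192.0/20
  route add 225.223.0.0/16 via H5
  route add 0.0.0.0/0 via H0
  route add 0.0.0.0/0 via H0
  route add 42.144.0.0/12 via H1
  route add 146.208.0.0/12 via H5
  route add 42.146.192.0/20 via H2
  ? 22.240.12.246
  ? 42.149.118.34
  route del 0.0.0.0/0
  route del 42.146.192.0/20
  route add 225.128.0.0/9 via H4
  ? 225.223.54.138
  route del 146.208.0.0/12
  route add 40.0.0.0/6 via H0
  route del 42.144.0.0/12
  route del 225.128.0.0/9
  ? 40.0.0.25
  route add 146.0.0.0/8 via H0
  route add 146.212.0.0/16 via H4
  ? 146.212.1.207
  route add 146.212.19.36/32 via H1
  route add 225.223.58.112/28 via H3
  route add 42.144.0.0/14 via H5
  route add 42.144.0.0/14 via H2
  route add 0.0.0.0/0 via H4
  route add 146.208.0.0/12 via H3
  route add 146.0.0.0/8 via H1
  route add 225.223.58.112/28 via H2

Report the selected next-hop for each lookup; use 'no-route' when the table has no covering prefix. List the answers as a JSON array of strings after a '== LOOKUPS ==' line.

Process each operation:
  + 0.0.0.0/0 (H3) depth=0
  - 0.0.0.0/0 clear@0
  + 42.146.192.0/20 (H4) depth=20
  + 42.146.128.0/17 (H3) depth=17
  - 42.146.128.0/17 clear@17
  ? 42.146.192.1  path d0:-→d1:-→d2:-→d3:-→d4:-→d5:-→d6:-→d7:-→d8:-→d9:-→d10:-→d11:-→d12:-→d13:-→d14:-→d15:-→d16:-→d17:-→d18:-→d19:-→d20:H4  best=H4
  - 42.146.192.0/20 clear@20
  + 225.223.0.0/16 (H5) depth=16
  + 0.0.0.0/0 (H0) depth=0
  + 0.0.0.0/0 (H0) depth=0
  + 42.144.0.0/12 (H1) depth=12
  + 146.208.0.0/12 (H5) depth=12
  + 42.146.192.0/20 (H2) depth=20
  ? 22.240.12.246  path d0:H0→d1:-→d2:-  best=H0
  ? 42.149.118.34  path d0:H0→d1:-→d2:-→d3:-→d4:-→d5:-→d6:-→d7:-→d8:-→d9:-→d10:-→d11:-→d12:H1→d13:-  best=H1
  - 0.0.0.0/0 clear@0
  - 42.146.192.0/20 clear@20
  + 225.128.0.0/9 (H4) depth=9
  ? 225.223.54.138  path d0:-→d1:-→d2:-→d3:-→d4:-→d5:-→d6:-→d7:-→d8:-→d9:H4→d10:-→d11:-→d12:-→d13:-→d14:-→d15:-→d16:H5  best=H5
  - 146.208.0.0/12 clear@12
  + 40.0.0.0/6 (H0) depth=6
  - 42.144.0.0/12 clear@12
  - 225.128.0.0/9 clear@9
  ? 40.0.0.25  path d0:-→d1:-→d2:-→d3:-→d4:-→d5:-→d6:H0  best=H0
  + 146.0.0.0/8 (H0) depth=8
  + 146.212.0.0/16 (H4) depth=16
  ? 146.212.1.207  path d0:-→d1:-→d2:-→d3:-→d4:-→d5:-→d6:-→d7:-→d8:H0→d9:-→d10:-→d11:-→d12:-→d13:-→d14:-→d15:-→d16:H4  best=H4
  + 146.212.19.36/32 (H1) depth=32
  + 225.223.58.112/28 (H3) depth=28
  + 42.144.0.0/14 (H5) depth=14
  + 42.144.0.0/14 (H2) depth=14
  + 0.0.0.0/0 (H4) depth=0
  + 146.208.0.0/12 (H3) depth=12
  + 146.0.0.0/8 (H1) depth=8
  + 225.223.58.112/28 (H2) depth=28

== LOOKUPS ==
["H4","H0","H1","H5","H0","H4"]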